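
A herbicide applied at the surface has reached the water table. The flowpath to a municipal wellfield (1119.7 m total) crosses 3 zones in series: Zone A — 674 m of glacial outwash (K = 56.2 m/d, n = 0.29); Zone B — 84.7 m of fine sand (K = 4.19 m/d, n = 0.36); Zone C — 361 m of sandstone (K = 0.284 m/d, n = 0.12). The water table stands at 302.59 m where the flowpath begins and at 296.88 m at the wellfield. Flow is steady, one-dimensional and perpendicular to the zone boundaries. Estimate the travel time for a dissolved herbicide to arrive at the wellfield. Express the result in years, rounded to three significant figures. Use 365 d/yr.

Total head drop ΔH = 302.59 − 296.88 = 5.71 m
Continuity: the same q passes through each zone, so ΔH = q·Σ(L_j/K_j) — the zones act as resistances in series.
Σ(L/K) = 674/56.2 + 84.7/4.19 + 361/0.284 = 11.99 + 20.21 + 1271 = 1303 d
q = ΔH / Σ(L/K) = 5.71 / 1303 = 0.004381 m/d (same in every zone)
Zone A: v = q/n = 0.004381/0.29 = 0.01511 m/d → t_A = 674/0.01511 = 44610 d
Zone B: v = q/n = 0.004381/0.36 = 0.01217 m/d → t_B = 84.7/0.01217 = 6960 d
Zone C: v = q/n = 0.004381/0.12 = 0.03651 m/d → t_C = 361/0.03651 = 9888 d
Total t = 44610 + 6960 + 9888 = 61460 d
   = 61460 / 365 = 168 yr

168 years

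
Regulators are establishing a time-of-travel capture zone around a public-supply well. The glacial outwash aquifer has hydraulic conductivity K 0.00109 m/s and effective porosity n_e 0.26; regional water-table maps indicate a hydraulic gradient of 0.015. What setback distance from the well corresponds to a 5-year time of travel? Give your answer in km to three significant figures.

9.92 km

K = 0.00109 m/s × 86400 s/d = 94.18 m/d
Darcy flux q = K·i = 94.18 × 0.015 = 1.413 m/d
v = Ki/n = 94.18·0.015/0.26 = 5.433 m/d
T = 5 yr × 365 = 1825 d
L = v × T = 5.433 × 1825 = 9916 m
   = 9.92 km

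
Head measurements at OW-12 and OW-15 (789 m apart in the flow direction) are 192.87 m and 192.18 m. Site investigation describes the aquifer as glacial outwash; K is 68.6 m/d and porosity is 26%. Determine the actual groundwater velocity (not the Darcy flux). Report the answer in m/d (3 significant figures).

0.231 m/d

Hydraulic gradient i = (192.87 − 192.18) / 789 = 0.69 / 789 = 8.745e-4
Specific discharge q = 68.6 × 8.745e-4 = 0.05999 m/d
v_s = q/n_e = 0.05999/0.26 = 0.2307 m/d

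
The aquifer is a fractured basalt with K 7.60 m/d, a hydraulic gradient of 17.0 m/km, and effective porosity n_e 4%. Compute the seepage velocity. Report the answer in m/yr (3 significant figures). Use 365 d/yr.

1180 m/yr

Darcy flux q = K·i = 7.60 × 0.017 = 0.1292 m/d
Average linear velocity = 0.1292 / 0.04 = 3.230 m/d
   = 3.230 × 365 = 1180 m/yr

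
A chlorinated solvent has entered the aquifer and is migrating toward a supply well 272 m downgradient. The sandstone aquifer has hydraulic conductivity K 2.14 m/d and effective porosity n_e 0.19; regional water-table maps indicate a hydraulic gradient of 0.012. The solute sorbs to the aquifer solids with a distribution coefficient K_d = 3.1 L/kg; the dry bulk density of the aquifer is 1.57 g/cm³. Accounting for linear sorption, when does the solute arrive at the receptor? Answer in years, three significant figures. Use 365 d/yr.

147 years

q = Ki = 2.14 × 0.012 = 0.02568 m/d
v_s = q/n_e = 0.02568/0.19 = 0.1352 m/d
Retardation R = 1 + ρ_b·K_d/n = 1 + 1.57×3.1/0.19 = 26.62
Contaminant velocity v_c = v/R = 0.1352/26.62 = 0.005078 m/d
t = L/v_c = 272/0.005078 = 53560 d
   = 53560/365 = 147 yr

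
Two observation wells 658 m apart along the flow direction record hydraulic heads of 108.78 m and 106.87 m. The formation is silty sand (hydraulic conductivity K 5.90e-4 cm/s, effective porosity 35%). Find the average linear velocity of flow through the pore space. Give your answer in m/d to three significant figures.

0.00423 m/d

Hydraulic gradient i = (108.78 − 106.87) / 658 = 1.91 / 658 = 0.002903
K = 5.90e-4 cm/s × 864 = 0.5098 m/d
Specific discharge q = 0.5098 × 0.002903 = 0.001480 m/d
Seepage velocity v = q / n = 0.001480 / 0.35 = 0.004228 m/d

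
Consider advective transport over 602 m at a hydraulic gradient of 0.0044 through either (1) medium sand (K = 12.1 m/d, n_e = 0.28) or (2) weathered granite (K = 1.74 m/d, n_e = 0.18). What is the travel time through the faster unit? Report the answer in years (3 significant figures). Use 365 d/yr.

Unit 1 (medium sand): v = 12.1×0.0044/0.28 = 0.1901 m/d, t = 602/0.1901 = 3166 d
Unit 2 (weathered granite): v = 1.74×0.0044/0.18 = 0.04253 m/d, t = 602/0.04253 = 14150 d
Faster: 3166 d / 365 = 8.67 yr

8.67 years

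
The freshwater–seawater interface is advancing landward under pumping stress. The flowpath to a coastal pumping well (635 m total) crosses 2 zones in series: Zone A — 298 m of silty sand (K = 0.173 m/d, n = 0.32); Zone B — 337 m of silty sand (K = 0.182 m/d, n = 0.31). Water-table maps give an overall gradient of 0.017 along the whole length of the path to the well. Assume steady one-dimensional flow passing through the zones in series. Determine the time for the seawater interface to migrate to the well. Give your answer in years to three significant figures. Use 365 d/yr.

For zones in series the flux q is common to all zones; the equivalent conductivity is the harmonic (thickness-weighted) mean, K_eq = L_total / Σ(L_j/K_j).
Σ(L/K) = 298/0.173 + 337/0.182 = 1723 + 1852 = 3574 d
K_eq = L_total / Σ(L/K) = 635 / 3574 = 0.1777 m/d
q = K_eq · i = 0.1777 × 0.017 = 0.003020 m/d (same in every zone)
Zone A: v = q/n = 0.003020/0.32 = 0.009438 m/d → t_A = 298/0.009438 = 31570 d
Zone B: v = q/n = 0.003020/0.31 = 0.009743 m/d → t_B = 337/0.009743 = 34590 d
Total t = 31570 + 34590 = 66160 d
   = 66160 / 365 = 181 yr

181 years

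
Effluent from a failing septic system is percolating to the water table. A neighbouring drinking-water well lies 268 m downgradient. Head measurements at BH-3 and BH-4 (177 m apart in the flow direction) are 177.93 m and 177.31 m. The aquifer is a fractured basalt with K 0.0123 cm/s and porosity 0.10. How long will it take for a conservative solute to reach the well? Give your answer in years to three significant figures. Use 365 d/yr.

Hydraulic gradient i = (177.93 − 177.31) / 177 = 0.62 / 177 = 0.003503
K = 0.0123 cm/s × 864 = 10.63 m/d
Darcy flux q = K·i = 10.63 × 0.003503 = 0.03723 m/d
Average linear velocity = 0.03723 / 0.10 = 0.3723 m/d
t = L / v = 268 / 0.3723 = 719.9 d
   = 719.9 / 365 = 1.97 yr

1.97 years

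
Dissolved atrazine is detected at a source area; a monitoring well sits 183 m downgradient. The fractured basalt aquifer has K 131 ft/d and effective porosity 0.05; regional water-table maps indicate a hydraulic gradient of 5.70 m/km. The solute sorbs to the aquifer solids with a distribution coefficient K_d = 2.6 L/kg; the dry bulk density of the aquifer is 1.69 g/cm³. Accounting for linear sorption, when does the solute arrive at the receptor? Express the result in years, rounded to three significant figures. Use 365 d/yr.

9.79 years

K = 131 ft/d × 0.3048 = 39.93 m/d
Specific discharge q = 39.93 × 0.0057 = 0.2276 m/d
Average linear velocity = 0.2276 / 0.05 = 4.552 m/d
Retardation R = 1 + ρ_b·K_d/n = 1 + 1.69×2.6/0.05 = 88.88
Contaminant velocity v_c = v/R = 4.552/88.88 = 0.05121 m/d
t = L/v_c = 183/0.05121 = 3573 d
   = 3573/365 = 9.79 yr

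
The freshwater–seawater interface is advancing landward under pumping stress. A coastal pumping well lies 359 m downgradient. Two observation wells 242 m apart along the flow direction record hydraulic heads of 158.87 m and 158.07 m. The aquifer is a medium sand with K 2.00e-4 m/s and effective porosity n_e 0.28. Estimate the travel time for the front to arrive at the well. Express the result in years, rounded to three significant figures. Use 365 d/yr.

Hydraulic gradient i = (158.87 − 158.07) / 242 = 0.80 / 242 = 0.003306
K = 2.00e-4 m/s × 86400 s/d = 17.28 m/d
Darcy flux q = K·i = 17.28 × 0.003306 = 0.05712 m/d
v = Ki/n = 17.28·0.003306/0.28 = 0.2040 m/d
t = L / v = 359 / 0.2040 = 1760 d
   = 1760 / 365 = 4.82 yr

4.82 years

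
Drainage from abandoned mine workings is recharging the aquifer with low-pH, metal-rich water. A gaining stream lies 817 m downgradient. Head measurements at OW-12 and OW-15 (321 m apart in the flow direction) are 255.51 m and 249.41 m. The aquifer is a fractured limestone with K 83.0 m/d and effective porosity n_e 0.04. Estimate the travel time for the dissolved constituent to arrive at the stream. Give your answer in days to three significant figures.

Hydraulic gradient i = (255.51 − 249.41) / 321 = 6.10 / 321 = 0.01900
q = Ki = 83.0 × 0.01900 = 1.577 m/d
v_s = q/n_e = 1.577/0.04 = 39.43 m/d
t = L / v = 817 / 39.43 = 20.72 d

20.7 days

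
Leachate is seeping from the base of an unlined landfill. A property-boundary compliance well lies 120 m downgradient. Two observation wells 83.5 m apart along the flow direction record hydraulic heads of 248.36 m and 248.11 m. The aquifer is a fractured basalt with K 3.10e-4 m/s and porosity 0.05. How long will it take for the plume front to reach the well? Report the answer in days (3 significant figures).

74.8 days

Hydraulic gradient i = (248.36 − 248.11) / 83.5 = 0.25 / 83.5 = 0.002994
K = 3.10e-4 m/s × 86400 s/d = 26.78 m/d
q = Ki = 26.78 × 0.002994 = 0.08019 m/d
Average linear velocity = 0.08019 / 0.05 = 1.604 m/d
t = L / v = 120 / 1.604 = 74.82 d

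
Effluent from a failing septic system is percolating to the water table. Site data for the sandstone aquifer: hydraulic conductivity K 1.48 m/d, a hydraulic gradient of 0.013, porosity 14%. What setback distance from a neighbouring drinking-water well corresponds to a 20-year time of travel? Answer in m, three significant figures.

1000 m

Specific discharge q = 1.48 × 0.013 = 0.01924 m/d
Seepage velocity v = q / n = 0.01924 / 0.14 = 0.1374 m/d
T = 20 yr × 365 = 7300 d
L = v × T = 0.1374 × 7300 = 1003 m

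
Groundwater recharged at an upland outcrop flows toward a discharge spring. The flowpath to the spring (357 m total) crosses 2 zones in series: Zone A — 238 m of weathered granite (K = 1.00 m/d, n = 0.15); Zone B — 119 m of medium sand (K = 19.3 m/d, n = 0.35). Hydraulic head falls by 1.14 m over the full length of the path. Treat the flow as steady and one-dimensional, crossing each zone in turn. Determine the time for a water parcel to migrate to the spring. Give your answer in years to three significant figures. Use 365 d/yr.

Steady 1-D flow in series ⇒ the Darcy flux q is identical in every zone and the zone head losses add (resistances L/K in series).
Σ(L/K) = 238/1.00 + 119/19.3 = 238.0 + 6.166 = 244.2 d
q = ΔH / Σ(L/K) = 1.14 / 244.2 = 0.004669 m/d (same in every zone)
Zone A: v = q/n = 0.004669/0.15 = 0.03113 m/d → t_A = 238/0.03113 = 7646 d
Zone B: v = q/n = 0.004669/0.35 = 0.01334 m/d → t_B = 119/0.01334 = 8921 d
Total t = 7646 + 8921 = 16570 d
   = 16570 / 365 = 45.4 yr

45.4 years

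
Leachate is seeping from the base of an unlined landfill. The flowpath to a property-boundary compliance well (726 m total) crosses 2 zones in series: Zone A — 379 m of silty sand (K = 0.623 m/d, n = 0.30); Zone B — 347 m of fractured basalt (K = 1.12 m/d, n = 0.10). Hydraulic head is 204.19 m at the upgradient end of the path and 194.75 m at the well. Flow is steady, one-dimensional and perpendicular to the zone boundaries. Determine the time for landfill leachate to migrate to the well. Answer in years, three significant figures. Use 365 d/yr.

Total head drop ΔH = 204.19 − 194.75 = 9.44 m
Continuity: the same q passes through each zone, so ΔH = q·Σ(L_j/K_j) — the zones act as resistances in series.
Σ(L/K) = 379/0.623 + 347/1.12 = 608.3 + 309.8 = 918.2 d
q = ΔH / Σ(L/K) = 9.44 / 918.2 = 0.01028 m/d (same in every zone)
Zone A: v = q/n = 0.01028/0.30 = 0.03427 m/d → t_A = 379/0.03427 = 11060 d
Zone B: v = q/n = 0.01028/0.10 = 0.1028 m/d → t_B = 347/0.1028 = 3375 d
Total t = 11060 + 3375 = 14430 d
   = 14430 / 365 = 39.5 yr

39.5 years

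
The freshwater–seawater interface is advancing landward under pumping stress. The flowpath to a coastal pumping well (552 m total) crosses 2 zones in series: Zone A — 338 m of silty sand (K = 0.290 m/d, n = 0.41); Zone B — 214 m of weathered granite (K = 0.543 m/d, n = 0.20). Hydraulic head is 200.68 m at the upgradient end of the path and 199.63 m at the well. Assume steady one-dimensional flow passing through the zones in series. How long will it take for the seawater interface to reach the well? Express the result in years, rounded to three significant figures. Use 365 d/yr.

738 years

Total head drop ΔH = 200.68 − 199.63 = 1.05 m
Steady 1-D flow in series ⇒ the Darcy flux q is identical in every zone and the zone head losses add (resistances L/K in series).
Σ(L/K) = 338/0.290 + 214/0.543 = 1166 + 394.1 = 1560 d
q = ΔH / Σ(L/K) = 1.05 / 1560 = 6.732e-4 m/d (same in every zone)
Zone A: v = q/n = 6.732e-4/0.41 = 0.001642 m/d → t_A = 338/0.001642 = 205800 d
Zone B: v = q/n = 6.732e-4/0.20 = 0.003366 m/d → t_B = 214/0.003366 = 63570 d
Total t = 205800 + 63570 = 269400 d
   = 269400 / 365 = 738 yr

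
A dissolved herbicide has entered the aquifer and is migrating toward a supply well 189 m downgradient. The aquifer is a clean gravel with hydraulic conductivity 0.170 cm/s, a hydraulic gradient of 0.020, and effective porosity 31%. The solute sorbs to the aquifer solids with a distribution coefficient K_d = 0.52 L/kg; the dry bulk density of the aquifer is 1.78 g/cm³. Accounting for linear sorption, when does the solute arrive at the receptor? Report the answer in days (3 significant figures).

K = 0.170 cm/s × 864 = 146.9 m/d
Specific discharge q = 146.9 × 0.020 = 2.938 m/d
Seepage velocity v = q / n = 2.938 / 0.31 = 9.476 m/d
Retardation R = 1 + ρ_b·K_d/n = 1 + 1.78×0.52/0.31 = 3.986
Contaminant velocity v_c = v/R = 9.476/3.986 = 2.377 m/d
t = L/v_c = 189/2.377 = 79.50 d

79.5 days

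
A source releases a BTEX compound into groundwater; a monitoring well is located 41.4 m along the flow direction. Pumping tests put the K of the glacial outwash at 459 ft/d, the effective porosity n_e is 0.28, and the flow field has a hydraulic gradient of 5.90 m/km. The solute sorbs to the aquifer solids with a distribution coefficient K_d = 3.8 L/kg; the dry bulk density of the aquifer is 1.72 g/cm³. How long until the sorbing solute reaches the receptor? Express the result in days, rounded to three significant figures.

K = 459 ft/d × 0.3048 = 139.9 m/d
q = Ki = 139.9 × 0.0059 = 0.8254 m/d
Average linear velocity = 0.8254 / 0.28 = 2.948 m/d
Retardation R = 1 + ρ_b·K_d/n = 1 + 1.72×3.8/0.28 = 24.34
Contaminant velocity v_c = v/R = 2.948/24.34 = 0.1211 m/d
t = L/v_c = 41.4/0.1211 = 341.9 d

342 days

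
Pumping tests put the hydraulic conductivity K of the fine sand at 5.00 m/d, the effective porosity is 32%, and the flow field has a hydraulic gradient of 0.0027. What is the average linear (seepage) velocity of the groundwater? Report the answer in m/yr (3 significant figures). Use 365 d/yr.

15.4 m/yr

Darcy flux q = K·i = 5.00 × 0.0027 = 0.01350 m/d
Seepage velocity v = q / n = 0.01350 / 0.32 = 0.04219 m/d
   = 0.04219 × 365 = 15.4 m/yr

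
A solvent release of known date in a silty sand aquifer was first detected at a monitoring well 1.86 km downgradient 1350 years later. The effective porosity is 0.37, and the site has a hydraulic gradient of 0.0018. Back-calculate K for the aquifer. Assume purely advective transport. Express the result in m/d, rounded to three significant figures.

t = 1350 years = 492800 d
L = 1.86 km = 1860 m
v = L / t = 1860 / 492800 = 0.003775 m/d
K = v · n / i = 0.003775 × 0.37 / 0.0018 = 0.776 m/d

0.776 m/d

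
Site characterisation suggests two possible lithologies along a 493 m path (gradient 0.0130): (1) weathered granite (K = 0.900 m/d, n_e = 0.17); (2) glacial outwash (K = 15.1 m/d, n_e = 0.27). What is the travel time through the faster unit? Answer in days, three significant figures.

Unit 1 (weathered granite): v = 0.900×0.013/0.17 = 0.06882 m/d, t = 493/0.06882 = 7163 d
Unit 2 (glacial outwash): v = 15.1×0.013/0.27 = 0.7270 m/d, t = 493/0.7270 = 678.1 d
Faster unit: t = 678 d

678 days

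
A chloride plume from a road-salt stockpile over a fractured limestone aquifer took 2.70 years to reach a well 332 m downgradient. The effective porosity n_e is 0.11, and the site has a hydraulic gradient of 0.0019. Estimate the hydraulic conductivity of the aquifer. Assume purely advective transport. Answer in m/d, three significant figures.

19.5 m/d

t = 2.70 years = 985.5 d
v = L / t = 332 / 985.5 = 0.3369 m/d
K = v · n / i = 0.3369 × 0.11 / 0.0019 = 19.5 m/d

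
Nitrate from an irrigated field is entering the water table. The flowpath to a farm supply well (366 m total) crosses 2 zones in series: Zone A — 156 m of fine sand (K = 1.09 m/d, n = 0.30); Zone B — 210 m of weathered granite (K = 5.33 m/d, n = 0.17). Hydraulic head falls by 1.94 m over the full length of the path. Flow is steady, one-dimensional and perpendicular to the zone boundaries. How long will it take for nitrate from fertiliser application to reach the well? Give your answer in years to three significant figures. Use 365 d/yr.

21.3 years

Steady 1-D flow in series ⇒ the Darcy flux q is identical in every zone and the zone head losses add (resistances L/K in series).
Σ(L/K) = 156/1.09 + 210/5.33 = 143.1 + 39.40 = 182.5 d
q = ΔH / Σ(L/K) = 1.94 / 182.5 = 0.01063 m/d (same in every zone)
Zone A: v = q/n = 0.01063/0.30 = 0.03543 m/d → t_A = 156/0.03543 = 4403 d
Zone B: v = q/n = 0.01063/0.17 = 0.06252 m/d → t_B = 210/0.06252 = 3359 d
Total t = 4403 + 3359 = 7762 d
   = 7762 / 365 = 21.3 yr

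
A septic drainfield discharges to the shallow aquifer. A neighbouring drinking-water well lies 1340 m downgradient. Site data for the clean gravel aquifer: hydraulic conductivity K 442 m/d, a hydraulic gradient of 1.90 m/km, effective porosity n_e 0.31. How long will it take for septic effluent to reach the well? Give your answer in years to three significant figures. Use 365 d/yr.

1.36 years

q = Ki = 442 × 0.0019 = 0.8398 m/d
Average linear velocity = 0.8398 / 0.31 = 2.709 m/d
t = L / v = 1340 / 2.709 = 494.6 d
   = 494.6 / 365 = 1.36 yr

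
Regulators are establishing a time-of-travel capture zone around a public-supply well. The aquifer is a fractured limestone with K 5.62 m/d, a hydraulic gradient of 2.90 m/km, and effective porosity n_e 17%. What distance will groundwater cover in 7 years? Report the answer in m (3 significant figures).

Specific discharge q = 5.62 × 0.0029 = 0.01630 m/d
Average linear velocity = 0.01630 / 0.17 = 0.09587 m/d
T = 7 yr × 365 = 2555 d
L = v × T = 0.09587 × 2555 = 244.9 m

245 m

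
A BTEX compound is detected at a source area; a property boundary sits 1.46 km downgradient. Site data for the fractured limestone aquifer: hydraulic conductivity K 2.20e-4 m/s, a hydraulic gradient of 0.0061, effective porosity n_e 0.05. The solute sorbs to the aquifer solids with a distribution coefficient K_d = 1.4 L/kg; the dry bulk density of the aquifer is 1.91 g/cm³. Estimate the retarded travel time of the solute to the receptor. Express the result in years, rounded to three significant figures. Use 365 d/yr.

94.0 years

K = 2.20e-4 m/s × 86400 s/d = 19.01 m/d
Darcy flux q = K·i = 19.01 × 0.0061 = 0.1159 m/d
v = Ki/n = 19.01·0.0061/0.05 = 2.319 m/d
Retardation R = 1 + ρ_b·K_d/n = 1 + 1.91×1.4/0.05 = 54.48
Contaminant velocity v_c = v/R = 2.319/54.48 = 0.04257 m/d
L = 1.46 km = 1460 m
t = L/v_c = 1460/0.04257 = 34300 d
   = 34300/365 = 94.0 yr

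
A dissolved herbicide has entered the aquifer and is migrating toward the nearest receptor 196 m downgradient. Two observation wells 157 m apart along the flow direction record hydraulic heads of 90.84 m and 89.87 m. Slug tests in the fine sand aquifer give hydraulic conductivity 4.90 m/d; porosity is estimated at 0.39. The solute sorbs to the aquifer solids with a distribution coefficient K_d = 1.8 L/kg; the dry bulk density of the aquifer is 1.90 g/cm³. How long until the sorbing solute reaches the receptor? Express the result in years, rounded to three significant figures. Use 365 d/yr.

67.6 years

Hydraulic gradient i = (90.84 − 89.87) / 157 = 0.97 / 157 = 0.006178
q = Ki = 4.90 × 0.006178 = 0.03027 m/d
v_s = q/n_e = 0.03027/0.39 = 0.07763 m/d
Retardation R = 1 + ρ_b·K_d/n = 1 + 1.90×1.8/0.39 = 9.769
Contaminant velocity v_c = v/R = 0.07763/9.769 = 0.007946 m/d
t = L/v_c = 196/0.007946 = 24670 d
   = 24670/365 = 67.6 yr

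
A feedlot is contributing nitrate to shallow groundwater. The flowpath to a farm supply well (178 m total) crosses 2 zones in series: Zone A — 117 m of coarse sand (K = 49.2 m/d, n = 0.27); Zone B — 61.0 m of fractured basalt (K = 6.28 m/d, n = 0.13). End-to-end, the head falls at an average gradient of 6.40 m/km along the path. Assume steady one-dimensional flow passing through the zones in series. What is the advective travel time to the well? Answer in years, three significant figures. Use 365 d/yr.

For zones in series the flux q is common to all zones; the equivalent conductivity is the harmonic (thickness-weighted) mean, K_eq = L_total / Σ(L_j/K_j).
Σ(L/K) = 117/49.2 + 61.0/6.28 = 2.378 + 9.713 = 12.09 d
K_eq = L_total / Σ(L/K) = 178 / 12.09 = 14.72 m/d
q = K_eq · i = 14.72 × 0.0064 = 0.09422 m/d (same in every zone)
Zone A: v = q/n = 0.09422/0.27 = 0.3489 m/d → t_A = 117/0.3489 = 335.3 d
Zone B: v = q/n = 0.09422/0.13 = 0.7247 m/d → t_B = 61.0/0.7247 = 84.17 d
Total t = 335.3 + 84.17 = 419.5 d
   = 419.5 / 365 = 1.15 yr

1.15 years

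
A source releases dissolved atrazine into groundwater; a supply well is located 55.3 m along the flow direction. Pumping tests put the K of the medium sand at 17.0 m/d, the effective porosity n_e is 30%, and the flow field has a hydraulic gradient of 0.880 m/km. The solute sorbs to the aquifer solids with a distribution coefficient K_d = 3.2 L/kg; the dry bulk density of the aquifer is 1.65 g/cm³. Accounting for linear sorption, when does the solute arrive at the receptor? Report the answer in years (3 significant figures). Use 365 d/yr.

56.5 years

Specific discharge q = 17.0 × 8.8e-4 = 0.01496 m/d
v_s = q/n_e = 0.01496/0.30 = 0.04987 m/d
Retardation R = 1 + ρ_b·K_d/n = 1 + 1.65×3.2/0.30 = 18.60
Contaminant velocity v_c = v/R = 0.04987/18.60 = 0.002681 m/d
t = L/v_c = 55.3/0.002681 = 20630 d
   = 20630/365 = 56.5 yr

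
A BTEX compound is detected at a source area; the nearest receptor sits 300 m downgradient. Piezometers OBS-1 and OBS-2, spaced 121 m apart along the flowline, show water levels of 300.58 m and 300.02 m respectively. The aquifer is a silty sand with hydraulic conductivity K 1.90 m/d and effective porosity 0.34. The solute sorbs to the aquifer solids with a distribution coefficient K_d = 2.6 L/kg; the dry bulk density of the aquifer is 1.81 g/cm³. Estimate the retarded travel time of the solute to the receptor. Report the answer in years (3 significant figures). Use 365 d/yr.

Hydraulic gradient i = (300.58 − 300.02) / 121 = 0.56 / 121 = 0.004628
Darcy flux q = K·i = 1.90 × 0.004628 = 0.008793 m/d
Seepage velocity v = q / n = 0.008793 / 0.34 = 0.02586 m/d
Retardation R = 1 + ρ_b·K_d/n = 1 + 1.81×2.6/0.34 = 14.84
Contaminant velocity v_c = v/R = 0.02586/14.84 = 0.001743 m/d
t = L/v_c = 300/0.001743 = 172200 d
   = 172200/365 = 472 yr

472 years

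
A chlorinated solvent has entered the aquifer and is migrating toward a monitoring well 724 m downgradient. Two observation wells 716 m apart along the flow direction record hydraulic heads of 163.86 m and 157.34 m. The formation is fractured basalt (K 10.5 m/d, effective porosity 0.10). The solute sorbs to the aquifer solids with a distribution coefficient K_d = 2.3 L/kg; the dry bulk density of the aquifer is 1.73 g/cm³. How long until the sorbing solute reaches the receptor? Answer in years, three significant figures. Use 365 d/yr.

84.6 years

Hydraulic gradient i = (163.86 − 157.34) / 716 = 6.52 / 716 = 0.009106
q = Ki = 10.5 × 0.009106 = 0.09561 m/d
Seepage velocity v = q / n = 0.09561 / 0.10 = 0.9561 m/d
Retardation R = 1 + ρ_b·K_d/n = 1 + 1.73×2.3/0.10 = 40.79
Contaminant velocity v_c = v/R = 0.9561/40.79 = 0.02344 m/d
t = L/v_c = 724/0.02344 = 30890 d
   = 30890/365 = 84.6 yr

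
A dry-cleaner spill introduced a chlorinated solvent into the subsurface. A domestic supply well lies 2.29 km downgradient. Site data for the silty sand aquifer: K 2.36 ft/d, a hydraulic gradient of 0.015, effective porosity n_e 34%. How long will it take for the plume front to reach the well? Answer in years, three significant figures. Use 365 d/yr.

198 years

K = 2.36 ft/d × 0.3048 = 0.7193 m/d
Specific discharge q = 0.7193 × 0.015 = 0.01079 m/d
Seepage velocity v = q / n = 0.01079 / 0.34 = 0.03174 m/d
L = 2.29 km = 2290 m
t = L / v = 2290 / 0.03174 = 72160 d
   = 72160 / 365 = 198 yr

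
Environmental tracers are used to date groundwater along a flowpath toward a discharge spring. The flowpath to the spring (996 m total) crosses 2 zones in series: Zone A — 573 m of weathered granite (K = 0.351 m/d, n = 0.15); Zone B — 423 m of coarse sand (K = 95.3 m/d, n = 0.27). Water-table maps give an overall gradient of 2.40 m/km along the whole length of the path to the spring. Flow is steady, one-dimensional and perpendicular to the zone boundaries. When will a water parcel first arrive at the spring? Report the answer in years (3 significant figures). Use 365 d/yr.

376 years

For zones in series the flux q is common to all zones; the equivalent conductivity is the harmonic (thickness-weighted) mean, K_eq = L_total / Σ(L_j/K_j).
Σ(L/K) = 573/0.351 + 423/95.3 = 1632 + 4.439 = 1637 d
K_eq = L_total / Σ(L/K) = 996 / 1637 = 0.6085 m/d
q = K_eq · i = 0.6085 × 0.0024 = 0.001460 m/d (same in every zone)
Zone A: v = q/n = 0.001460/0.15 = 0.009735 m/d → t_A = 573/0.009735 = 58860 d
Zone B: v = q/n = 0.001460/0.27 = 0.005409 m/d → t_B = 423/0.005409 = 78210 d
Total t = 58860 + 78210 = 137100 d
   = 137100 / 365 = 376 yr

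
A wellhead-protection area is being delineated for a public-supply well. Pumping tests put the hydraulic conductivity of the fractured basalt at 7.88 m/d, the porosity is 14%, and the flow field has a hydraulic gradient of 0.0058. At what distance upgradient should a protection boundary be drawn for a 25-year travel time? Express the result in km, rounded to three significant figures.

2.98 km

q = Ki = 7.88 × 0.0058 = 0.04570 m/d
Seepage velocity v = q / n = 0.04570 / 0.14 = 0.3265 m/d
T = 25 yr × 365 = 9125 d
L = v × T = 0.3265 × 9125 = 2979 m
   = 2.98 km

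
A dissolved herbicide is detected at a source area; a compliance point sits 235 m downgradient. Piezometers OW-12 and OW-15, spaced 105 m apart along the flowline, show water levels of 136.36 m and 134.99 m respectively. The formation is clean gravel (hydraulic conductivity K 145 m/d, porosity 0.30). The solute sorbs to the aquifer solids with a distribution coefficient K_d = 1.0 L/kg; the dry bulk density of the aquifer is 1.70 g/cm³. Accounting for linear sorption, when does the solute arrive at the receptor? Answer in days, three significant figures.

248 days

Hydraulic gradient i = (136.36 − 134.99) / 105 = 1.37 / 105 = 0.01305
Darcy flux q = K·i = 145 × 0.01305 = 1.892 m/d
v_s = q/n_e = 1.892/0.30 = 6.306 m/d
Retardation R = 1 + ρ_b·K_d/n = 1 + 1.70×1.0/0.30 = 6.667
Contaminant velocity v_c = v/R = 6.306/6.667 = 0.9460 m/d
t = L/v_c = 235/0.9460 = 248.4 d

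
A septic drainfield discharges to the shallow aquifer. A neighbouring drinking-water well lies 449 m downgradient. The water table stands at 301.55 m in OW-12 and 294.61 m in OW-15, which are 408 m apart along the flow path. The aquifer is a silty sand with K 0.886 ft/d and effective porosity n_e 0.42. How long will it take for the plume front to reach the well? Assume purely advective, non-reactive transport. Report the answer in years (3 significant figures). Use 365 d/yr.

Hydraulic gradient i = (301.55 − 294.61) / 408 = 6.94 / 408 = 0.01701
K = 0.886 ft/d × 0.3048 = 0.2701 m/d
q = Ki = 0.2701 × 0.01701 = 0.004594 m/d
v_s = q/n_e = 0.004594/0.42 = 0.01094 m/d
t = L / v = 449 / 0.01094 = 41050 d
   = 41050 / 365 = 112 yr

112 years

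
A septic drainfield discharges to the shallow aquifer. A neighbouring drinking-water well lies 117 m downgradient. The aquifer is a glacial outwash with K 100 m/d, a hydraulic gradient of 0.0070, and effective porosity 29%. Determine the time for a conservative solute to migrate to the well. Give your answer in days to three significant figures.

48.5 days

Specific discharge q = 100 × 0.0070 = 0.7000 m/d
Average linear velocity = 0.7000 / 0.29 = 2.414 m/d
t = L / v = 117 / 2.414 = 48.47 d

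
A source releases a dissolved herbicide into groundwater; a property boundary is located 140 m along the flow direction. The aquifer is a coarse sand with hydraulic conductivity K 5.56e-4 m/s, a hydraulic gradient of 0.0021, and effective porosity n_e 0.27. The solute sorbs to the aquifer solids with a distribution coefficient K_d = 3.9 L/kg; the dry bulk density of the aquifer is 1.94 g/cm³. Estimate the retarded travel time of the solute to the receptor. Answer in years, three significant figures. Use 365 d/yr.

K = 5.56e-4 m/s × 86400 s/d = 48.04 m/d
Specific discharge q = 48.04 × 0.0021 = 0.1009 m/d
v_s = q/n_e = 0.1009/0.27 = 0.3736 m/d
Retardation R = 1 + ρ_b·K_d/n = 1 + 1.94×3.9/0.27 = 29.02
Contaminant velocity v_c = v/R = 0.3736/29.02 = 0.01287 m/d
t = L/v_c = 140/0.01287 = 10870 d
   = 10870/365 = 29.8 yr

29.8 years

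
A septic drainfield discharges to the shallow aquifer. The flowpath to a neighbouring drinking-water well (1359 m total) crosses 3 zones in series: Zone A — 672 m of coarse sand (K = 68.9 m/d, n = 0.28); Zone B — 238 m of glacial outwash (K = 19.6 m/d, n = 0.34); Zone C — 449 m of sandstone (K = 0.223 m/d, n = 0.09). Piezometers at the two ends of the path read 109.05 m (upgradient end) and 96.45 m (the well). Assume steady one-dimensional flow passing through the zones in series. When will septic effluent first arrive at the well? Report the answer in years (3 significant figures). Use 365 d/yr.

Total head drop ΔH = 109.05 − 96.45 = 12.60 m
Steady 1-D flow in series ⇒ the Darcy flux q is identical in every zone and the zone head losses add (resistances L/K in series).
Σ(L/K) = 672/68.9 + 238/19.6 + 449/0.223 = 9.753 + 12.14 + 2013 = 2035 d
q = ΔH / Σ(L/K) = 12.60 / 2035 = 0.006191 m/d (same in every zone)
Zone A: v = q/n = 0.006191/0.28 = 0.02211 m/d → t_A = 672/0.02211 = 30390 d
Zone B: v = q/n = 0.006191/0.34 = 0.01821 m/d → t_B = 238/0.01821 = 13070 d
Zone C: v = q/n = 0.006191/0.09 = 0.06878 m/d → t_C = 449/0.06878 = 6528 d
Total t = 30390 + 13070 + 6528 = 49990 d
   = 49990 / 365 = 137 yr

137 years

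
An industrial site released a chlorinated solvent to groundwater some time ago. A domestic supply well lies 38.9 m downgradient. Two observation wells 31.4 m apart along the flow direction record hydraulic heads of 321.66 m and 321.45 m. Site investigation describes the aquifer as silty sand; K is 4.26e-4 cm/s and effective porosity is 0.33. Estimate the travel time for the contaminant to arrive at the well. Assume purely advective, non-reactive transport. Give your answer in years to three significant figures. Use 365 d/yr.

14.3 years

Hydraulic gradient i = (321.66 − 321.45) / 31.4 = 0.21 / 31.4 = 0.006688
K = 4.26e-4 cm/s × 864 = 0.3681 m/d
Specific discharge q = 0.3681 × 0.006688 = 0.002462 m/d
Seepage velocity v = q / n = 0.002462 / 0.33 = 0.007459 m/d
t = L / v = 38.9 / 0.007459 = 5215 d
   = 5215 / 365 = 14.3 yr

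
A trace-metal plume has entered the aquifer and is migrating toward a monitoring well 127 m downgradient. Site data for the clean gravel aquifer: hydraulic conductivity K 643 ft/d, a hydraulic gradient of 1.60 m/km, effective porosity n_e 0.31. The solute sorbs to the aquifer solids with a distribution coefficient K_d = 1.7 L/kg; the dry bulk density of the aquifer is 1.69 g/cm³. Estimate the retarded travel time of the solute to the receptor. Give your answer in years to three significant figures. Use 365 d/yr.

3.53 years

K = 643 ft/d × 0.3048 = 196.0 m/d
Darcy flux q = K·i = 196.0 × 0.0016 = 0.3136 m/d
v = Ki/n = 196.0·0.0016/0.31 = 1.012 m/d
Retardation R = 1 + ρ_b·K_d/n = 1 + 1.69×1.7/0.31 = 10.27
Contaminant velocity v_c = v/R = 1.012/10.27 = 0.09852 m/d
t = L/v_c = 127/0.09852 = 1289 d
   = 1289/365 = 3.53 yr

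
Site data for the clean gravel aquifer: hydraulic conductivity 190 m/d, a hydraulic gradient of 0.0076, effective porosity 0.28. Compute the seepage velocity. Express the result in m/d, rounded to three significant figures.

Darcy flux q = K·i = 190 × 0.0076 = 1.444 m/d
v_s = q/n_e = 1.444/0.28 = 5.157 m/d

5.16 m/d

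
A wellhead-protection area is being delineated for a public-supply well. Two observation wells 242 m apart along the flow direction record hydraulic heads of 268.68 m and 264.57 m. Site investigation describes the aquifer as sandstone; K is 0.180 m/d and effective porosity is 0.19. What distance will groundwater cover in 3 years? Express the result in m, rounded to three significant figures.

17.6 m

Hydraulic gradient i = (268.68 − 264.57) / 242 = 4.11 / 242 = 0.01698
Specific discharge q = 0.180 × 0.01698 = 0.003057 m/d
Seepage velocity v = q / n = 0.003057 / 0.19 = 0.01609 m/d
T = 3 yr × 365 = 1095 d
L = v × T = 0.01609 × 1095 = 17.62 m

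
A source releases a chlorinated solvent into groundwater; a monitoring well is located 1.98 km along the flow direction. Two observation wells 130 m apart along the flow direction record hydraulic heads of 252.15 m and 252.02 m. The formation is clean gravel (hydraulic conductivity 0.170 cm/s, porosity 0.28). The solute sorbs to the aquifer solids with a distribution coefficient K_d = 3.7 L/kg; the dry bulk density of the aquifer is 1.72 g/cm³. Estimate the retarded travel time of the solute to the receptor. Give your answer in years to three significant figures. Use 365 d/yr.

Hydraulic gradient i = (252.15 − 252.02) / 130 = 0.13 / 130 = 0.001000
K = 0.170 cm/s × 864 = 146.9 m/d
Darcy flux q = K·i = 146.9 × 0.001000 = 0.1469 m/d
Average linear velocity = 0.1469 / 0.28 = 0.5246 m/d
Retardation R = 1 + ρ_b·K_d/n = 1 + 1.72×3.7/0.28 = 23.73
Contaminant velocity v_c = v/R = 0.5246/23.73 = 0.02211 m/d
L = 1.98 km = 1980 m
t = L/v_c = 1980/0.02211 = 89560 d
   = 89560/365 = 245 yr

245 years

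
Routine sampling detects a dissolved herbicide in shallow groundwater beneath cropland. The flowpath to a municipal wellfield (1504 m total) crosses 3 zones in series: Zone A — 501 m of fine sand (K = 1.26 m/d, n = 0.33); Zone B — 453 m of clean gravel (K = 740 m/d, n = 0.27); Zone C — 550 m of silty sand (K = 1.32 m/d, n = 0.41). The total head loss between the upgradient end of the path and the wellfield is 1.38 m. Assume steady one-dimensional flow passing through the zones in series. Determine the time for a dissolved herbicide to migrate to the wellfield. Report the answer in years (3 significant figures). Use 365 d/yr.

830 years

Steady 1-D flow in series ⇒ the Darcy flux q is identical in every zone and the zone head losses add (resistances L/K in series).
Σ(L/K) = 501/1.26 + 453/740 + 550/1.32 = 397.6 + 0.6122 + 416.7 = 814.9 d
q = ΔH / Σ(L/K) = 1.38 / 814.9 = 0.001693 m/d (same in every zone)
Zone A: v = q/n = 0.001693/0.33 = 0.005132 m/d → t_A = 501/0.005132 = 97630 d
Zone B: v = q/n = 0.001693/0.27 = 0.006272 m/d → t_B = 453/0.006272 = 72220 d
Zone C: v = q/n = 0.001693/0.41 = 0.004130 m/d → t_C = 550/0.004130 = 133200 d
Total t = 97630 + 72220 + 133200 = 303000 d
   = 303000 / 365 = 830 yr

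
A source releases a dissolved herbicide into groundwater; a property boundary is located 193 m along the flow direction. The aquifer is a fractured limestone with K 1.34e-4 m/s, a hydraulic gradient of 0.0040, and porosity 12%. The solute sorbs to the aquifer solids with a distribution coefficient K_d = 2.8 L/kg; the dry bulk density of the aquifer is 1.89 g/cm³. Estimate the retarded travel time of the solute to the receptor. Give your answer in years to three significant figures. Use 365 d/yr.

K = 1.34e-4 m/s × 86400 s/d = 11.58 m/d
Specific discharge q = 11.58 × 0.0040 = 0.04631 m/d
Seepage velocity v = q / n = 0.04631 / 0.12 = 0.3859 m/d
Retardation R = 1 + ρ_b·K_d/n = 1 + 1.89×2.8/0.12 = 45.10
Contaminant velocity v_c = v/R = 0.3859/45.10 = 0.008557 m/d
t = L/v_c = 193/0.008557 = 22550 d
   = 22550/365 = 61.8 yr

61.8 years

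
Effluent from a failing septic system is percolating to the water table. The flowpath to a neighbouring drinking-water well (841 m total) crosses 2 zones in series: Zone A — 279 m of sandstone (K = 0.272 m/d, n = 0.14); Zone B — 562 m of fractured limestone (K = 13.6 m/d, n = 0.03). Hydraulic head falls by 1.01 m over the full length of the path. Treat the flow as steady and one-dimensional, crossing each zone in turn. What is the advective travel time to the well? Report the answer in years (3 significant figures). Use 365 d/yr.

162 years

Steady 1-D flow in series ⇒ the Darcy flux q is identical in every zone and the zone head losses add (resistances L/K in series).
Σ(L/K) = 279/0.272 + 562/13.6 = 1026 + 41.32 = 1067 d
q = ΔH / Σ(L/K) = 1.01 / 1067 = 9.465e-4 m/d (same in every zone)
Zone A: v = q/n = 9.465e-4/0.14 = 0.006761 m/d → t_A = 279/0.006761 = 41270 d
Zone B: v = q/n = 9.465e-4/0.03 = 0.03155 m/d → t_B = 562/0.03155 = 17810 d
Total t = 41270 + 17810 = 59080 d
   = 59080 / 365 = 162 yr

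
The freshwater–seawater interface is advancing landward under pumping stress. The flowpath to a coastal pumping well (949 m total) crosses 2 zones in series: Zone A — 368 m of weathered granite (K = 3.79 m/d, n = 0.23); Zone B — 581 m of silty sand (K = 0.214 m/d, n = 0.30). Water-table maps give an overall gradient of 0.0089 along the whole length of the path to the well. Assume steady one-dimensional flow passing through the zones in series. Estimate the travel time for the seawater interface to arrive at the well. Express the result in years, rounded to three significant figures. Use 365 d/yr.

Steady 1-D flow in series ⇒ the Darcy flux q is identical in every zone and the zone head losses add (resistances L/K in series).
Σ(L/K) = 368/3.79 + 581/0.214 = 97.10 + 2715 = 2812 d
K_eq = L_total / Σ(L/K) = 949 / 2812 = 0.3375 m/d
q = K_eq · i = 0.3375 × 0.0089 = 0.003004 m/d (same in every zone)
Zone A: v = q/n = 0.003004/0.23 = 0.01306 m/d → t_A = 368/0.01306 = 28180 d
Zone B: v = q/n = 0.003004/0.30 = 0.01001 m/d → t_B = 581/0.01001 = 58030 d
Total t = 28180 + 58030 = 86210 d
   = 86210 / 365 = 236 yr

236 years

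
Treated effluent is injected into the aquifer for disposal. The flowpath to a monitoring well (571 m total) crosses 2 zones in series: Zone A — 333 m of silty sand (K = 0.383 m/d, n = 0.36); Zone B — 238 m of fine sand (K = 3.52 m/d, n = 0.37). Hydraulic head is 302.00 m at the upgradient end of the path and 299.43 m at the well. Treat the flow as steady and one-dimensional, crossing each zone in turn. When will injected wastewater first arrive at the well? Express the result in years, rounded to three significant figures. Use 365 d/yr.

Total head drop ΔH = 302.00 − 299.43 = 2.57 m
Steady 1-D flow in series ⇒ the Darcy flux q is identical in every zone and the zone head losses add (resistances L/K in series).
Σ(L/K) = 333/0.383 + 238/3.52 = 869.5 + 67.61 = 937.1 d
q = ΔH / Σ(L/K) = 2.57 / 937.1 = 0.002743 m/d (same in every zone)
Zone A: v = q/n = 0.002743/0.36 = 0.007618 m/d → t_A = 333/0.007618 = 43710 d
Zone B: v = q/n = 0.002743/0.37 = 0.007412 m/d → t_B = 238/0.007412 = 32110 d
Total t = 43710 + 32110 = 75820 d
   = 75820 / 365 = 208 yr

208 years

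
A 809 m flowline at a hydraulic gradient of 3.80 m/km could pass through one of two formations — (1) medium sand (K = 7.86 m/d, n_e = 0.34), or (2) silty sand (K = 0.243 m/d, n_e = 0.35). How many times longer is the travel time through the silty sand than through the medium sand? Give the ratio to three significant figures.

Unit 1 (medium sand): v = 7.86×0.0038/0.34 = 0.08785 m/d, t = 809/0.08785 = 9209 d
Unit 2 (silty sand): v = 0.243×0.0038/0.35 = 0.002638 m/d, t = 809/0.002638 = 306600 d
t(silty sand) / t(medium sand) = 306600/9209 = 33.3

33.3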